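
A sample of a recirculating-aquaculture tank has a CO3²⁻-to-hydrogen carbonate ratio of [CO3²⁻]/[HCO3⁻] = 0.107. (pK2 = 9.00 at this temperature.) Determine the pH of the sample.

pH = 8.03

From K2 = [H⁺][CO3²⁻]/[HCO3⁻]:  pH = pK2 + log₁₀([CO3²⁻]/[HCO3⁻])
log₁₀(0.107) = -0.971
pH = 9.00 + (-0.971) = 8.03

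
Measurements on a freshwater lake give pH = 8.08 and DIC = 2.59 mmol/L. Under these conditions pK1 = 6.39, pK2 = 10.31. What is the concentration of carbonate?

[CO3²⁻] = 14.9 μmol/L

α₂ = 1 / (1 + [H⁺]/K2 + [H⁺]²/(K1K2)) = 1 / (1 + 10^+2.23 + 10^+0.54)
   = 1 / (1 + 169.82 + 3.4674) = 1/174.29 = 0.005738
[CO3²⁻] = α₂ × DIC = 0.005738 × 2.59 = 0.0149 mmol/L = 14.9 μmol/L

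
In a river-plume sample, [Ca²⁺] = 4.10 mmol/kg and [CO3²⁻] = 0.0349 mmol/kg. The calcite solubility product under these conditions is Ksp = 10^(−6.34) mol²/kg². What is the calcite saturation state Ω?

Ω = 0.313

Ksp = 10^(−6.34) = 4.571×10^-7
Ω = [Ca²⁺][CO3²⁻]/Ksp = (4.10×10^-3)(0.0349×10^-3) / 4.571×10^-7 = 0.313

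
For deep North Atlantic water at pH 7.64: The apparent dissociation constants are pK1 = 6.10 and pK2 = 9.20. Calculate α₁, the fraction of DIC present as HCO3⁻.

α₁ = 0.947

α₁ = 1 / (1 + [H⁺]/K1 + K2/[H⁺]) = 1 / (1 + 10^-1.54 + 10^-1.56)
   = 1 / (1 + 0.028840 + 0.027542) = 1/1.0564 = 0.9466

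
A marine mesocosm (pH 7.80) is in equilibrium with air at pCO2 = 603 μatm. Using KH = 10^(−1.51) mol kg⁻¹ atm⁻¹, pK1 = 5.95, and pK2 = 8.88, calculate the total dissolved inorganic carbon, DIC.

DIC = 1.45 mmol/kg

[CO2*] = KH · pCO2 = 10^(−1.51) × 603×10^-6 = 1.863×10^-5 mol/kg
α₀ = 1/(1 + K1/[H⁺] + K1K2/[H⁺]²) = 1/(1 + 10^+1.85 + 10^+0.77) = 0.01287
DIC = [CO2*]/α₀ = 1.863×10^-5 / 0.01287 = 1.45 mmol/kg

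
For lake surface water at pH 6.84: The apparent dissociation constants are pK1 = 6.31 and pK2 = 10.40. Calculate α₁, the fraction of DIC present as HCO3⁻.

α₁ = 0.772

α₁ = 1 / (1 + [H⁺]/K1 + K2/[H⁺]) = 1 / (1 + 10^-0.53 + 10^-3.56)
   = 1 / (1 + 0.29512 + 0.00027542) = 1/1.2954 = 0.7720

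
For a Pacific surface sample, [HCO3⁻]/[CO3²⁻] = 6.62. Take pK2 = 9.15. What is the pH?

From K2 = [H⁺][CO3²⁻]/[HCO3⁻]:  pH = pK2 − log₁₀([HCO3⁻]/[CO3²⁻])
log₁₀(6.62) = +0.821
pH = 9.15 − (+0.821) = 8.33

pH = 8.33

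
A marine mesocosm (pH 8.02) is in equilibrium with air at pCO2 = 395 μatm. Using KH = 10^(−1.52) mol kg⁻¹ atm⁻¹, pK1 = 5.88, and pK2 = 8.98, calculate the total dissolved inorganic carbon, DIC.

[CO2*] = KH · pCO2 = 10^(−1.52) × 395×10^-6 = 1.193×10^-5 mol/kg
α₀ = 1/(1 + K1/[H⁺] + K1K2/[H⁺]²) = 1/(1 + 10^+2.14 + 10^+1.18) = 0.006486
DIC = [CO2*]/α₀ = 1.193×10^-5 / 0.006486 = 1.84 mmol/kg

DIC = 1.84 mmol/kg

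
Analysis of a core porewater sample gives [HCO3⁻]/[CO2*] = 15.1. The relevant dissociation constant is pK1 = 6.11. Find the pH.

pH = 7.29

From K1 = [H⁺][HCO3⁻]/[CO2*]:  pH = pK1 + log₁₀([HCO3⁻]/[CO2*])
log₁₀(15.1) = +1.179
pH = 6.11 + (+1.179) = 7.29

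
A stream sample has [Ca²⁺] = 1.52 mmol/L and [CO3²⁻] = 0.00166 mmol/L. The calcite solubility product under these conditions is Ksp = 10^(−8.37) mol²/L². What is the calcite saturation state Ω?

Ω = 0.591

Ksp = 10^(−8.37) = 4.266×10^-9
Ω = [Ca²⁺][CO3²⁻]/Ksp = (1.52×10^-3)(0.00166×10^-3) / 4.266×10^-9 = 0.591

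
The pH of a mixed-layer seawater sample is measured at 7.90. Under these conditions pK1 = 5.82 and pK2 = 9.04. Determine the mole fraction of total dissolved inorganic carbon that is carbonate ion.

α₂ = 1 / (1 + [H⁺]/K2 + [H⁺]²/(K1K2)) = 1 / (1 + 10^+1.14 + 10^-0.94)
   = 1 / (1 + 13.804 + 0.11482) = 1/14.919 = 0.06703

α₂ = 0.0670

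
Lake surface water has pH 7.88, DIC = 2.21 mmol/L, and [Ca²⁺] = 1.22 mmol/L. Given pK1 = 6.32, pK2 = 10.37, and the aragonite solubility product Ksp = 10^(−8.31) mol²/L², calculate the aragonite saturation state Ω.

α₂ = 1 / (1 + [H⁺]/K2 + [H⁺]²/(K1K2)) = 1 / (1 + 10^+2.49 + 10^+0.93)
   = 1 / (1 + 309.03 + 8.5114) = 1/318.54 = 0.003139
[CO3²⁻] = α₂ × DIC = 0.003139 × 2.21 = 0.006938 mmol/L = 6.938 μmol/L
Ksp = 10^(−8.31) = 4.898×10^-9
Ω = [Ca²⁺][CO3²⁻]/Ksp = (1.22×10^-3)(6.938×10^-6) / 4.898×10^-9 = 1.73

Ω = 1.73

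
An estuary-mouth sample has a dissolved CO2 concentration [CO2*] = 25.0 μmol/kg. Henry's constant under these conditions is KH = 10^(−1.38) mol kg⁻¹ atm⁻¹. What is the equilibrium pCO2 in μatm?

pCO2 = 600 μatm

KH = 10^(−1.38) = 4.169×10^-2 mol kg⁻¹ atm⁻¹
pCO2 = [CO2*]/KH = 25.0×10^-6 / 4.169×10^-2 = 6.00×10^-4 atm = 600 μatm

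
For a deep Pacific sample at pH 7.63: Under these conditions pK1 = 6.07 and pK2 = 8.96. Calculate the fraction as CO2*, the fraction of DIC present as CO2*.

α₀ = 0.0256

α₀ = 1 / (1 + K1/[H⁺] + K1K2/[H⁺]²) = 1 / (1 + 10^+1.56 + 10^+0.23)
   = 1 / (1 + 36.308 + 1.6982) = 1/39.006 = 0.02564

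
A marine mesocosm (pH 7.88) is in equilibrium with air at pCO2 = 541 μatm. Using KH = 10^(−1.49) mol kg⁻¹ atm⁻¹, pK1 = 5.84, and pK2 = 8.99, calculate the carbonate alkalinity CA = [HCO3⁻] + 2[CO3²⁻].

[CO2*] = KH · pCO2 = 10^(−1.49) × 541×10^-6 = 1.751×10^-5 mol/kg
α₀ = 1/(1 + K1/[H⁺] + K1K2/[H⁺]²) = 1/(1 + 10^+2.04 + 10^+0.93) = 0.008392
DIC = [CO2*]/α₀ = 1.751×10^-5 / 0.008392 = 2.086 mmol/kg
CA = (α₁ + 2α₂)·DIC = (0.9202 + 2×0.07143) × 2.086 = 2.22 mmol/kg

CA = 2.22 mmol/kg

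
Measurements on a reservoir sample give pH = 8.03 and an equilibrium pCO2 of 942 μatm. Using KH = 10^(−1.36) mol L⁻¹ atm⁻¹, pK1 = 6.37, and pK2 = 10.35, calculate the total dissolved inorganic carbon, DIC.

DIC = 1.93 mmol/L

[CO2*] = KH · pCO2 = 10^(−1.36) × 942×10^-6 = 4.112×10^-5 mol/L
α₀ = 1/(1 + K1/[H⁺] + K1K2/[H⁺]²) = 1/(1 + 10^+1.66 + 10^-0.66) = 0.02131
DIC = [CO2*]/α₀ = 4.112×10^-5 / 0.02131 = 1.93 mmol/L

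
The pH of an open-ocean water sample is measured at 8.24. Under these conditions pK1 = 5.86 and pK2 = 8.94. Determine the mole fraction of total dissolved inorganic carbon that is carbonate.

α₂ = 0.166

α₂ = 1 / (1 + [H⁺]/K2 + [H⁺]²/(K1K2)) = 1 / (1 + 10^+0.70 + 10^-1.68)
   = 1 / (1 + 5.0119 + 0.020893) = 1/6.0328 = 0.1658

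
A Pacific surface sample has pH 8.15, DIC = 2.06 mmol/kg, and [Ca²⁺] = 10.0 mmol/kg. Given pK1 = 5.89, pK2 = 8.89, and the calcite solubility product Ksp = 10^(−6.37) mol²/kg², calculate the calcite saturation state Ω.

Ω = 7.40

α₂ = 1 / (1 + [H⁺]/K2 + [H⁺]²/(K1K2)) = 1 / (1 + 10^+0.74 + 10^-1.52)
   = 1 / (1 + 5.4954 + 0.030200) = 1/6.5256 = 0.1532
[CO3²⁻] = α₂ × DIC = 0.1532 × 2.06 = 0.3157 mmol/kg
Ksp = 10^(−6.37) = 4.266×10^-7
Ω = [Ca²⁺][CO3²⁻]/Ksp = (10.0×10^-3)(3.157×10^-4) / 4.266×10^-7 = 7.40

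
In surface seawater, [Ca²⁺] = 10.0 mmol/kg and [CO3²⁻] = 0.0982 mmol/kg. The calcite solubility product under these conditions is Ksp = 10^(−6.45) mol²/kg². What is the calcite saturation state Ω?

Ω = 2.77

Ksp = 10^(−6.45) = 3.548×10^-7
Ω = [Ca²⁺][CO3²⁻]/Ksp = (10.0×10^-3)(0.0982×10^-3) / 3.548×10^-7 = 2.77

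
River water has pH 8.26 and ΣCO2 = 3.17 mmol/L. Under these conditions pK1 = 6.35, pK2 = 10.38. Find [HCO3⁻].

[HCO3⁻] = 3.11 mmol/L

α₁ = 1 / (1 + [H⁺]/K1 + K2/[H⁺]) = 1 / (1 + 10^-1.91 + 10^-2.12)
   = 1 / (1 + 0.012303 + 0.0075858) = 1/1.0199 = 0.9805
[HCO3⁻] = α₁ × DIC = 0.9805 × 3.17 = 3.11 mmol/L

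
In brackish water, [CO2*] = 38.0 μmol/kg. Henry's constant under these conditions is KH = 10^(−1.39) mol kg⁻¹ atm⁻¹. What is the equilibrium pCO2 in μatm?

pCO2 = 933 μatm

KH = 10^(−1.39) = 4.074×10^-2 mol kg⁻¹ atm⁻¹
pCO2 = [CO2*]/KH = 38.0×10^-6 / 4.074×10^-2 = 9.33×10^-4 atm = 933 μatm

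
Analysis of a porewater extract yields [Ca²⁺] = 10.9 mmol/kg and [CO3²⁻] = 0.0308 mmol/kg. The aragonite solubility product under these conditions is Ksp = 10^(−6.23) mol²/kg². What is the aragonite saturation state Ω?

Ω = 0.570

Ksp = 10^(−6.23) = 5.888×10^-7
Ω = [Ca²⁺][CO3²⁻]/Ksp = (10.9×10^-3)(0.0308×10^-3) / 5.888×10^-7 = 0.570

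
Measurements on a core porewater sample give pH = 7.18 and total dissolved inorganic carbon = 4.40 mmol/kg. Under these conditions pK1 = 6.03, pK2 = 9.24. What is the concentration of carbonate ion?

α₂ = 1 / (1 + [H⁺]/K2 + [H⁺]²/(K1K2)) = 1 / (1 + 10^+2.06 + 10^+0.91)
   = 1 / (1 + 114.82 + 8.1283) = 1/123.94 = 0.008068
[CO3²⁻] = α₂ × DIC = 0.008068 × 4.40 = 0.0355 mmol/kg

[CO3²⁻] = 0.0355 mmol/kg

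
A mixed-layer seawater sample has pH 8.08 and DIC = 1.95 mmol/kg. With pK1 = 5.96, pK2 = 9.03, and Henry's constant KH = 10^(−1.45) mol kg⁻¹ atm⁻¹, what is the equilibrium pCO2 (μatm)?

pCO2 = 372 μatm

α₀ = 1 / (1 + K1/[H⁺] + K1K2/[H⁺]²) = 1 / (1 + 10^+2.12 + 10^+1.17)
   = 1 / (1 + 131.83 + 14.791) = 1/147.62 = 0.006774
[CO2*] = α₀ × DIC = 0.006774 × 1.95 = 0.01321 mmol/kg = 13.21 μmol/kg
pCO2 = [CO2*]/KH = 1.321×10^-5 / 3.548×10^-2 = 372 μatm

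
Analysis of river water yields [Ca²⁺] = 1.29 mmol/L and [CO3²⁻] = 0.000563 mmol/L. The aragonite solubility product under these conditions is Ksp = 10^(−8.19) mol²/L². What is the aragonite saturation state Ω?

Ω = 0.112

Ksp = 10^(−8.19) = 6.457×10^-9
Ω = [Ca²⁺][CO3²⁻]/Ksp = (1.29×10^-3)(0.000563×10^-3) / 6.457×10^-9 = 0.112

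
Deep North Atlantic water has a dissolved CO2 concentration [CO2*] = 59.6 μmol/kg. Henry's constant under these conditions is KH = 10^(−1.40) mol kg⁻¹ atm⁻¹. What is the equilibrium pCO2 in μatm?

KH = 10^(−1.40) = 3.981×10^-2 mol kg⁻¹ atm⁻¹
pCO2 = [CO2*]/KH = 59.6×10^-6 / 3.981×10^-2 = 1.50×10^-3 atm = 1500 μatm

pCO2 = 1500 μatm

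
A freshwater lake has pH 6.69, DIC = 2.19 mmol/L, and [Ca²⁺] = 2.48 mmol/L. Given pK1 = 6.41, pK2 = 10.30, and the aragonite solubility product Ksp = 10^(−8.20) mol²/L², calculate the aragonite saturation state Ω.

Ω = 0.139

α₂ = 1 / (1 + [H⁺]/K2 + [H⁺]²/(K1K2)) = 1 / (1 + 10^+3.61 + 10^+3.33)
   = 1 / (1 + 4073.8 + 2138.0) = 1/6212.8 = 0.0001610
[CO3²⁻] = α₂ × DIC = 0.0001610 × 2.19 = 0.0003525 mmol/L = 0.3525 μmol/L
Ksp = 10^(−8.20) = 6.310×10^-9
Ω = [Ca²⁺][CO3²⁻]/Ksp = (2.48×10^-3)(3.525×10^-7) / 6.310×10^-9 = 0.139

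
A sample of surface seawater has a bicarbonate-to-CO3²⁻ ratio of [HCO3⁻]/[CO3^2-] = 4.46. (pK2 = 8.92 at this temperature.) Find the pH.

pH = 8.27

From K2 = [H⁺][CO3^2-]/[HCO3⁻]:  pH = pK2 − log₁₀([HCO3⁻]/[CO3^2-])
log₁₀(4.46) = +0.649
pH = 8.92 − (+0.649) = 8.27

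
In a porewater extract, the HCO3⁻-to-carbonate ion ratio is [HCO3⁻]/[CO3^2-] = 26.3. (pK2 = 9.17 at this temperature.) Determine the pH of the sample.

From K2 = [H⁺][CO3^2-]/[HCO3⁻]:  pH = pK2 − log₁₀([HCO3⁻]/[CO3^2-])
log₁₀(26.3) = +1.420
pH = 9.17 − (+1.420) = 7.75

pH = 7.75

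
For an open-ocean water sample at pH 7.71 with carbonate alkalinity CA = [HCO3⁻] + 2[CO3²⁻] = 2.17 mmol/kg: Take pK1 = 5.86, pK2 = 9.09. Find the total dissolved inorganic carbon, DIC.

DIC = 2.11 mmol/kg

CA = [HCO3⁻] + 2[CO3²⁻] = (α₁ + 2α₂)·DIC
At pH 7.71: [H⁺]/K1 = 10^-1.85 = 0.014125, K2/[H⁺] = 10^-1.38 = 0.041687
α₁ = 1/(1 + 0.014125 + 0.041687) = 1/1.0558 = 0.9471; α₂ = α₁·K2/[H⁺] = 0.03948
α₁ + 2α₂ = 1.0261
DIC = CA / (α₁ + 2α₂) = 2.17 / 1.0261 = 2.11 mmol/kg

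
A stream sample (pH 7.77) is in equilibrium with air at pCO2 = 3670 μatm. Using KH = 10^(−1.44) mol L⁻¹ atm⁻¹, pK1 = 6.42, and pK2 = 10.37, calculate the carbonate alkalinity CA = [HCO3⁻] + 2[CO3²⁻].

CA = 3.00 mmol/L

[CO2*] = KH · pCO2 = 10^(−1.44) × 3670×10^-6 = 1.332×10^-4 mol/L
α₀ = 1/(1 + K1/[H⁺] + K1K2/[H⁺]²) = 1/(1 + 10^+1.35 + 10^-1.25) = 0.04266
DIC = [CO2*]/α₀ = 1.332×10^-4 / 0.04266 = 3.124 mmol/L
CA = (α₁ + 2α₂)·DIC = (0.9549 + 2×0.002399) × 3.124 = 3.00 mmol/L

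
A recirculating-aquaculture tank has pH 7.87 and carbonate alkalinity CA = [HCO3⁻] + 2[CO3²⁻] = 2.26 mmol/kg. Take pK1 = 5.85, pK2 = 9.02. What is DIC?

DIC = 2.14 mmol/kg

CA = [HCO3⁻] + 2[CO3²⁻] = (α₁ + 2α₂)·DIC
At pH 7.87: [H⁺]/K1 = 10^-2.02 = 0.0095499, K2/[H⁺] = 10^-1.15 = 0.070795
α₁ = 1/(1 + 0.0095499 + 0.070795) = 1/1.0803 = 0.9256; α₂ = α₁·K2/[H⁺] = 0.06553
α₁ + 2α₂ = 1.0567
DIC = CA / (α₁ + 2α₂) = 2.26 / 1.0567 = 2.14 mmol/kg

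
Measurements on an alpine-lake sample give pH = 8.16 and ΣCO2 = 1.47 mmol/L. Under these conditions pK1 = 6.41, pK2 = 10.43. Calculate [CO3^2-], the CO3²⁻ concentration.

α₂ = 1 / (1 + [H⁺]/K2 + [H⁺]²/(K1K2)) = 1 / (1 + 10^+2.27 + 10^+0.52)
   = 1 / (1 + 186.21 + 3.3113) = 1/190.52 = 0.005249
[CO3²⁻] = α₂ × DIC = 0.005249 × 1.47 = 0.00772 mmol/L = 7.72 μmol/L

[CO3²⁻] = 7.72 μmol/L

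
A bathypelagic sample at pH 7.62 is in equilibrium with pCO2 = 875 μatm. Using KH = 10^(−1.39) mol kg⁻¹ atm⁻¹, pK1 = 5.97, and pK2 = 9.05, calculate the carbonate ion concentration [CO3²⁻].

[CO3²⁻] = 0.0592 mmol/kg

[CO2*] = KH · pCO2 = 10^(−1.39) × 875×10^-6 = 3.565×10^-5 mol/kg
α₀ = 1/(1 + K1/[H⁺] + K1K2/[H⁺]²) = 1/(1 + 10^+1.65 + 10^+0.22) = 0.02113
DIC = [CO2*]/α₀ = 3.565×10^-5 / 0.02113 = 1.687 mmol/kg
[CO3²⁻] = α₂·DIC; α₂ = 0.03507, so [CO3²⁻] = 0.03507 × 1.687 = 0.0592 mmol/kg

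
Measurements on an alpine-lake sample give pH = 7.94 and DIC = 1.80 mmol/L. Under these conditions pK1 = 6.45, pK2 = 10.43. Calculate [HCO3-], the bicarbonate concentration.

[HCO3⁻] = 1.74 mmol/L

α₁ = 1 / (1 + [H⁺]/K1 + K2/[H⁺]) = 1 / (1 + 10^-1.49 + 10^-2.49)
   = 1 / (1 + 0.032359 + 0.0032359) = 1/1.0356 = 0.9656
[HCO3⁻] = α₁ × DIC = 0.9656 × 1.80 = 1.74 mmol/L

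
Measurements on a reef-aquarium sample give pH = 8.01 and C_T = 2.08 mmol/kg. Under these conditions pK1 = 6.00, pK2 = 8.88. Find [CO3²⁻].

[CO3²⁻] = 0.245 mmol/kg

α₂ = 1 / (1 + [H⁺]/K2 + [H⁺]²/(K1K2)) = 1 / (1 + 10^+0.87 + 10^-1.14)
   = 1 / (1 + 7.4131 + 0.072444) = 1/8.4855 = 0.1178
[CO3²⁻] = α₂ × DIC = 0.1178 × 2.08 = 0.245 mmol/kg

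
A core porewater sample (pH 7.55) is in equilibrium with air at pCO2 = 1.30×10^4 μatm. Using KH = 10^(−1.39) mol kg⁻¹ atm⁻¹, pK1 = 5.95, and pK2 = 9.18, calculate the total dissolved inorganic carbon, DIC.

DIC = 22.1 mmol/kg

[CO2*] = KH · pCO2 = 10^(−1.39) × 1.30×10^4×10^-6 = 5.296×10^-4 mol/kg
α₀ = 1/(1 + K1/[H⁺] + K1K2/[H⁺]²) = 1/(1 + 10^+1.60 + 10^-0.03) = 0.02396
DIC = [CO2*]/α₀ = 5.296×10^-4 / 0.02396 = 22.1 mmol/kg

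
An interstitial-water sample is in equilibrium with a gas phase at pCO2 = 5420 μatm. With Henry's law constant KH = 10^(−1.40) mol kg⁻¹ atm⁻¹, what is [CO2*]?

[CO2*] = 216 μmol/kg

KH = 10^(−1.40) = 3.981×10^-2 mol kg⁻¹ atm⁻¹
[CO2*] = KH · pCO2 = 3.981×10^-2 × 5420×10^-6 atm = 2.16×10^-4 mol/kg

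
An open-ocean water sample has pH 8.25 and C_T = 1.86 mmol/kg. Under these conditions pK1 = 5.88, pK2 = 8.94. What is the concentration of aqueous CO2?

α₀ = 1 / (1 + K1/[H⁺] + K1K2/[H⁺]²) = 1 / (1 + 10^+2.37 + 10^+1.68)
   = 1 / (1 + 234.42 + 47.863) = 1/283.29 = 0.003530
[CO2*] = α₀ × DIC = 0.003530 × 1.86 = 0.00657 mmol/kg = 6.57 μmol/kg

[CO2*] = 6.57 μmol/kg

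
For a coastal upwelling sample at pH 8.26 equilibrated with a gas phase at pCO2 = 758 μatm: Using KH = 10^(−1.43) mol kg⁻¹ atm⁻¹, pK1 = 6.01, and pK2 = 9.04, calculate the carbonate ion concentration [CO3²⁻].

[CO3²⁻] = 0.831 mmol/kg

[CO2*] = KH · pCO2 = 10^(−1.43) × 758×10^-6 = 2.816×10^-5 mol/kg
α₀ = 1/(1 + K1/[H⁺] + K1K2/[H⁺]²) = 1/(1 + 10^+2.25 + 10^+1.47) = 0.004800
DIC = [CO2*]/α₀ = 2.816×10^-5 / 0.004800 = 5.867 mmol/kg
[CO3²⁻] = α₂·DIC; α₂ = 0.1417, so [CO3²⁻] = 0.1417 × 5.867 = 0.831 mmol/kg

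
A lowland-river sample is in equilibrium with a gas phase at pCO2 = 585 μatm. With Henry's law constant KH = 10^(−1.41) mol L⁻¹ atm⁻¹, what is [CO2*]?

KH = 10^(−1.41) = 3.890×10^-2 mol L⁻¹ atm⁻¹
[CO2*] = KH · pCO2 = 3.890×10^-2 × 585×10^-6 atm = 2.28×10^-5 mol/L

[CO2*] = 22.8 μmol/L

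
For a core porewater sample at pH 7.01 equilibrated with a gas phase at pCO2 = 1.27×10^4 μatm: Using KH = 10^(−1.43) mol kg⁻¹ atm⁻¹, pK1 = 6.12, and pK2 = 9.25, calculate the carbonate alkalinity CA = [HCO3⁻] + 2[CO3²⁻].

CA = 3.70 mmol/kg

[CO2*] = KH · pCO2 = 10^(−1.43) × 1.27×10^4×10^-6 = 4.718×10^-4 mol/kg
α₀ = 1/(1 + K1/[H⁺] + K1K2/[H⁺]²) = 1/(1 + 10^+0.89 + 10^-1.35) = 0.1135
DIC = [CO2*]/α₀ = 4.718×10^-4 / 0.1135 = 4.156 mmol/kg
CA = (α₁ + 2α₂)·DIC = (0.8814 + 2×0.005072) × 4.156 = 3.70 mmol/kg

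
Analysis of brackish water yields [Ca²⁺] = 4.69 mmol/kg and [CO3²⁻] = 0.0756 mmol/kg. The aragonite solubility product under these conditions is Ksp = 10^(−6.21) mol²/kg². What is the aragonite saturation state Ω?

Ω = 0.575

Ksp = 10^(−6.21) = 6.166×10^-7
Ω = [Ca²⁺][CO3²⁻]/Ksp = (4.69×10^-3)(0.0756×10^-3) / 6.166×10^-7 = 0.575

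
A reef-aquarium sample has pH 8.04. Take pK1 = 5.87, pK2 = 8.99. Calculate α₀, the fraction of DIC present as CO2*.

α₀ = 0.00604

α₀ = 1 / (1 + K1/[H⁺] + K1K2/[H⁺]²) = 1 / (1 + 10^+2.17 + 10^+1.22)
   = 1 / (1 + 147.91 + 16.596) = 1/165.51 = 0.006042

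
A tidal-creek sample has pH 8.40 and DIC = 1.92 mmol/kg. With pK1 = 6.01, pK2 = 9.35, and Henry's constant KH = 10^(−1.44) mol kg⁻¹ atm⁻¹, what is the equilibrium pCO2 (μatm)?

pCO2 = 193 μatm

α₀ = 1 / (1 + K1/[H⁺] + K1K2/[H⁺]²) = 1 / (1 + 10^+2.39 + 10^+1.44)
   = 1 / (1 + 245.47 + 27.542) = 1/274.01 = 0.003649
[CO2*] = α₀ × DIC = 0.003649 × 1.92 = 0.007007 mmol/kg = 7.007 μmol/kg
pCO2 = [CO2*]/KH = 7.007×10^-6 / 3.631×10^-2 = 193 μatm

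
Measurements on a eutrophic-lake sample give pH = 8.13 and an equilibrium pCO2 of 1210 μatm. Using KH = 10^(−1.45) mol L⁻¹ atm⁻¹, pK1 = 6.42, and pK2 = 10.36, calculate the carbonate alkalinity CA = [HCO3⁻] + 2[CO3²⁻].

[CO2*] = KH · pCO2 = 10^(−1.45) × 1210×10^-6 = 4.293×10^-5 mol/L
α₀ = 1/(1 + K1/[H⁺] + K1K2/[H⁺]²) = 1/(1 + 10^+1.71 + 10^-0.52) = 0.01902
DIC = [CO2*]/α₀ = 4.293×10^-5 / 0.01902 = 2.258 mmol/L
CA = (α₁ + 2α₂)·DIC = (0.9752 + 2×0.005743) × 2.258 = 2.23 mmol/L

CA = 2.23 mmol/L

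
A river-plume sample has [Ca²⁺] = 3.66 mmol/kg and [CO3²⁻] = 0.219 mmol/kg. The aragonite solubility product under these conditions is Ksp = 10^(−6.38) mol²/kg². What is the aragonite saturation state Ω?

Ω = 1.92

Ksp = 10^(−6.38) = 4.169×10^-7
Ω = [Ca²⁺][CO3²⁻]/Ksp = (3.66×10^-3)(0.219×10^-3) / 4.169×10^-7 = 1.92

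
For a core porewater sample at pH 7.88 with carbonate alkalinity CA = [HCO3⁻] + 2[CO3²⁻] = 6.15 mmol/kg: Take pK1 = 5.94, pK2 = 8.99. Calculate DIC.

DIC = 5.80 mmol/kg

CA = [HCO3⁻] + 2[CO3²⁻] = (α₁ + 2α₂)·DIC
At pH 7.88: [H⁺]/K1 = 10^-1.94 = 0.011482, K2/[H⁺] = 10^-1.11 = 0.077625
α₁ = 1/(1 + 0.011482 + 0.077625) = 1/1.0891 = 0.9182; α₂ = α₁·K2/[H⁺] = 0.07127
α₁ + 2α₂ = 1.0607
DIC = CA / (α₁ + 2α₂) = 6.15 / 1.0607 = 5.80 mmol/kg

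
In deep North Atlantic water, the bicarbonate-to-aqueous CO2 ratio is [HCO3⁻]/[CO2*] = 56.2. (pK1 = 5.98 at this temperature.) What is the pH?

pH = 7.73

From K1 = [H⁺][HCO3⁻]/[CO2*]:  pH = pK1 + log₁₀([HCO3⁻]/[CO2*])
log₁₀(56.2) = +1.750
pH = 5.98 + (+1.750) = 7.73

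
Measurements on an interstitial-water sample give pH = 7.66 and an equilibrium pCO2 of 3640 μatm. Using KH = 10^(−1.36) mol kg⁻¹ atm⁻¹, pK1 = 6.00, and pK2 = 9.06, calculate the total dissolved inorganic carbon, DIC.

[CO2*] = KH · pCO2 = 10^(−1.36) × 3640×10^-6 = 1.589×10^-4 mol/kg
α₀ = 1/(1 + K1/[H⁺] + K1K2/[H⁺]²) = 1/(1 + 10^+1.66 + 10^+0.26) = 0.02061
DIC = [CO2*]/α₀ = 1.589×10^-4 / 0.02061 = 7.71 mmol/kg

DIC = 7.71 mmol/kg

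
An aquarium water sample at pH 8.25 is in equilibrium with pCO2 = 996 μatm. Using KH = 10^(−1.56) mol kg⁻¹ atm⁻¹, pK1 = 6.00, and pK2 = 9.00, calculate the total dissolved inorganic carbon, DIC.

[CO2*] = KH · pCO2 = 10^(−1.56) × 996×10^-6 = 2.743×10^-5 mol/kg
α₀ = 1/(1 + K1/[H⁺] + K1K2/[H⁺]²) = 1/(1 + 10^+2.25 + 10^+1.50) = 0.004752
DIC = [CO2*]/α₀ = 2.743×10^-5 / 0.004752 = 5.77 mmol/kg

DIC = 5.77 mmol/kg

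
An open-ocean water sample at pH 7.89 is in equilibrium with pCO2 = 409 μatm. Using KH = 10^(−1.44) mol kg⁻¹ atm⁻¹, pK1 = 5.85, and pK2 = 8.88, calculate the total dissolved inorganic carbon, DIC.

DIC = 1.81 mmol/kg

[CO2*] = KH · pCO2 = 10^(−1.44) × 409×10^-6 = 1.485×10^-5 mol/kg
α₀ = 1/(1 + K1/[H⁺] + K1K2/[H⁺]²) = 1/(1 + 10^+2.04 + 10^+1.05) = 0.008206
DIC = [CO2*]/α₀ = 1.485×10^-5 / 0.008206 = 1.81 mmol/kg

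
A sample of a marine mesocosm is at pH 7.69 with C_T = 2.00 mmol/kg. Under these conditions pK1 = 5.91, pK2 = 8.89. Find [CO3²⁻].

α₂ = 1 / (1 + [H⁺]/K2 + [H⁺]²/(K1K2)) = 1 / (1 + 10^+1.20 + 10^-0.58)
   = 1 / (1 + 15.849 + 0.26303) = 1/17.112 = 0.05844
[CO3²⁻] = α₂ × DIC = 0.05844 × 2.00 = 0.117 mmol/kg

[CO3²⁻] = 0.117 mmol/kg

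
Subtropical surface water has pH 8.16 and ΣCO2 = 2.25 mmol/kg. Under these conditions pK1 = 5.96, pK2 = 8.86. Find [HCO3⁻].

α₁ = 1 / (1 + [H⁺]/K1 + K2/[H⁺]) = 1 / (1 + 10^-2.20 + 10^-0.70)
   = 1 / (1 + 0.0063096 + 0.19953) = 1/1.2058 = 0.8293
[HCO3⁻] = α₁ × DIC = 0.8293 × 2.25 = 1.87 mmol/kg

[HCO3⁻] = 1.87 mmol/kg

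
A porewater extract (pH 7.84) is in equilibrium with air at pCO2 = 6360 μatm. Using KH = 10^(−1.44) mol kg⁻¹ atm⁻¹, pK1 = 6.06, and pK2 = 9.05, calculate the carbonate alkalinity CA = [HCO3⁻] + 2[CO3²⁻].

[CO2*] = KH · pCO2 = 10^(−1.44) × 6360×10^-6 = 2.309×10^-4 mol/kg
α₀ = 1/(1 + K1/[H⁺] + K1K2/[H⁺]²) = 1/(1 + 10^+1.78 + 10^+0.57) = 0.01539
DIC = [CO2*]/α₀ = 2.309×10^-4 / 0.01539 = 15.00 mmol/kg
CA = (α₁ + 2α₂)·DIC = (0.9274 + 2×0.05718) × 15.00 = 15.6 mmol/kg

CA = 15.6 mmol/kg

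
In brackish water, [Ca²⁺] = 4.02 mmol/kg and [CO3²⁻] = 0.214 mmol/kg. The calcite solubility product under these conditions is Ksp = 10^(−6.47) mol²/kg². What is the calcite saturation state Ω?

Ω = 2.54

Ksp = 10^(−6.47) = 3.388×10^-7
Ω = [Ca²⁺][CO3²⁻]/Ksp = (4.02×10^-3)(0.214×10^-3) / 3.388×10^-7 = 2.54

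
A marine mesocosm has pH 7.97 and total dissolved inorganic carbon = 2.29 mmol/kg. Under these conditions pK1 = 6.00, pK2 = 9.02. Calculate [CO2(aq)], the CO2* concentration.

α₀ = 1 / (1 + K1/[H⁺] + K1K2/[H⁺]²) = 1 / (1 + 10^+1.97 + 10^+0.92)
   = 1 / (1 + 93.325 + 8.3176) = 1/102.64 = 0.009742
[CO2*] = α₀ × DIC = 0.009742 × 2.29 = 0.0223 mmol/kg

[CO2*] = 0.0223 mmol/kg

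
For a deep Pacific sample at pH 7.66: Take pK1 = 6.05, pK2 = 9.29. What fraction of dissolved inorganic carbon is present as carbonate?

α₂ = 0.0224

α₂ = 1 / (1 + [H⁺]/K2 + [H⁺]²/(K1K2)) = 1 / (1 + 10^+1.63 + 10^+0.02)
   = 1 / (1 + 42.658 + 1.0471) = 1/44.705 = 0.02237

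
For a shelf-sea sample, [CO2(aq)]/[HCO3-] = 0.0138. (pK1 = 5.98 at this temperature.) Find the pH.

From K1 = [H⁺][HCO3-]/[CO2(aq)]:  pH = pK1 − log₁₀([CO2(aq)]/[HCO3-])
log₁₀(0.0138) = -1.860
pH = 5.98 − (-1.860) = 7.84

pH = 7.84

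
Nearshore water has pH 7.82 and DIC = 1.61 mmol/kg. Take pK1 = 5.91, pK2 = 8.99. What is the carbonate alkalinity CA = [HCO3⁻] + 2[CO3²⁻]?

CA = [HCO3⁻] + 2[CO3²⁻] = (α₁ + 2α₂)·DIC
At pH 7.82: [H⁺]/K1 = 10^-1.91 = 0.012303, K2/[H⁺] = 10^-1.17 = 0.067608
α₁ = 1/(1 + 0.012303 + 0.067608) = 1/1.0799 = 0.9260; α₂ = α₁·K2/[H⁺] = 0.06261
α₁ + 2α₂ = 1.0512
CA = 1.0512 × 1.61 = 1.69 mmol/kg

CA = 1.69 mmol/kg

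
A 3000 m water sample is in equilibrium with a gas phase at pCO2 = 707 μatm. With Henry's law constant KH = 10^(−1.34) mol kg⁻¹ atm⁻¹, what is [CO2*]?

KH = 10^(−1.34) = 4.571×10^-2 mol kg⁻¹ atm⁻¹
[CO2*] = KH · pCO2 = 4.571×10^-2 × 707×10^-6 atm = 3.23×10^-5 mol/kg

[CO2*] = 32.3 μmol/kg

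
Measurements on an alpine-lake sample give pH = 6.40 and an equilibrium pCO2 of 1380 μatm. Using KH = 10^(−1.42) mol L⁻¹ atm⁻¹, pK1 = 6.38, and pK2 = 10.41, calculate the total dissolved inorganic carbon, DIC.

[CO2*] = KH · pCO2 = 10^(−1.42) × 1380×10^-6 = 5.247×10^-5 mol/L
α₀ = 1/(1 + K1/[H⁺] + K1K2/[H⁺]²) = 1/(1 + 10^+0.02 + 10^-3.99) = 0.4885
DIC = [CO2*]/α₀ = 5.247×10^-5 / 0.4885 = 0.107 mmol/L

DIC = 0.107 mmol/L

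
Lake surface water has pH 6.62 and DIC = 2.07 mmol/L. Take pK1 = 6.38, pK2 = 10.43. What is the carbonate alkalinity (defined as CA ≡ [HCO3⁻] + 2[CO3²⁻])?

CA = 1.31 mmol/L

CA = [HCO3⁻] + 2[CO3²⁻] = (α₁ + 2α₂)·DIC
At pH 6.62: [H⁺]/K1 = 10^-0.24 = 0.57544, K2/[H⁺] = 10^-3.81 = 0.00015488
α₁ = 1/(1 + 0.57544 + 0.00015488) = 1/1.5756 = 0.6347; α₂ = α₁·K2/[H⁺] = 9.830×10^-5
α₁ + 2α₂ = 0.6349
CA = 0.6349 × 2.07 = 1.31 mmol/L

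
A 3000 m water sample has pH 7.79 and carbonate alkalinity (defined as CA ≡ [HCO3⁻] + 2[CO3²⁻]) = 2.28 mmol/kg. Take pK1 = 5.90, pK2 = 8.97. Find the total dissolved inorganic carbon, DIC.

CA = [HCO3⁻] + 2[CO3²⁻] = (α₁ + 2α₂)·DIC
At pH 7.79: [H⁺]/K1 = 10^-1.89 = 0.012882, K2/[H⁺] = 10^-1.18 = 0.066069
α₁ = 1/(1 + 0.012882 + 0.066069) = 1/1.0790 = 0.9268; α₂ = α₁·K2/[H⁺] = 0.06123
α₁ + 2α₂ = 1.0493
DIC = CA / (α₁ + 2α₂) = 2.28 / 1.0493 = 2.17 mmol/kg

DIC = 2.17 mmol/kg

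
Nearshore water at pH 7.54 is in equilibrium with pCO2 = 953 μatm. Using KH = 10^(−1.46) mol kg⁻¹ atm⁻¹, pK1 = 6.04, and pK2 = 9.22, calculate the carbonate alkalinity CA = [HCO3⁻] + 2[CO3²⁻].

CA = 1.09 mmol/kg

[CO2*] = KH · pCO2 = 10^(−1.46) × 953×10^-6 = 3.304×10^-5 mol/kg
α₀ = 1/(1 + K1/[H⁺] + K1K2/[H⁺]²) = 1/(1 + 10^+1.50 + 10^-0.18) = 0.03004
DIC = [CO2*]/α₀ = 3.304×10^-5 / 0.03004 = 1.100 mmol/kg
CA = (α₁ + 2α₂)·DIC = (0.9501 + 2×0.01985) × 1.100 = 1.09 mmol/kg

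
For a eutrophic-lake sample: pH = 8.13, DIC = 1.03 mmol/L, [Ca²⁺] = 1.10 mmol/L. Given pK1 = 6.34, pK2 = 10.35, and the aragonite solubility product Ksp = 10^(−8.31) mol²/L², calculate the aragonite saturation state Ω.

Ω = 1.36

α₂ = 1 / (1 + [H⁺]/K2 + [H⁺]²/(K1K2)) = 1 / (1 + 10^+2.22 + 10^+0.43)
   = 1 / (1 + 165.96 + 2.6915) = 1/169.65 = 0.005894
[CO3²⁻] = α₂ × DIC = 0.005894 × 1.03 = 0.006071 mmol/L = 6.071 μmol/L
Ksp = 10^(−8.31) = 4.898×10^-9
Ω = [Ca²⁺][CO3²⁻]/Ksp = (1.10×10^-3)(6.071×10^-6) / 4.898×10^-9 = 1.36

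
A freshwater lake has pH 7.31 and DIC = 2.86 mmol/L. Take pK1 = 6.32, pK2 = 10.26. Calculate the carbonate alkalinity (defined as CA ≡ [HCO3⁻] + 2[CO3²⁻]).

CA = [HCO3⁻] + 2[CO3²⁻] = (α₁ + 2α₂)·DIC
At pH 7.31: [H⁺]/K1 = 10^-0.99 = 0.10233, K2/[H⁺] = 10^-2.95 = 0.0011220
α₁ = 1/(1 + 0.10233 + 0.0011220) = 1/1.1035 = 0.9062; α₂ = α₁·K2/[H⁺] = 0.001017
α₁ + 2α₂ = 0.9083
CA = 0.9083 × 2.86 = 2.60 mmol/L

CA = 2.60 mmol/L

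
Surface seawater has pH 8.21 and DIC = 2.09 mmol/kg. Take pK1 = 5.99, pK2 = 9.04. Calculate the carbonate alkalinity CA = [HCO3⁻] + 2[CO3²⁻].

CA = 2.35 mmol/kg

CA = [HCO3⁻] + 2[CO3²⁻] = (α₁ + 2α₂)·DIC
At pH 8.21: [H⁺]/K1 = 10^-2.22 = 0.0060256, K2/[H⁺] = 10^-0.83 = 0.14791
α₁ = 1/(1 + 0.0060256 + 0.14791) = 1/1.1539 = 0.8666; α₂ = α₁·K2/[H⁺] = 0.1282
α₁ + 2α₂ = 1.1230
CA = 1.1230 × 2.09 = 2.35 mmol/kg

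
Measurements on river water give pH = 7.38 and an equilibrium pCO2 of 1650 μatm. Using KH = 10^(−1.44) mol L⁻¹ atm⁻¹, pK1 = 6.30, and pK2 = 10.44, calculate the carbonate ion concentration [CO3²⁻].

[CO2*] = KH · pCO2 = 10^(−1.44) × 1650×10^-6 = 5.991×10^-5 mol/L
α₀ = 1/(1 + K1/[H⁺] + K1K2/[H⁺]²) = 1/(1 + 10^+1.08 + 10^-1.98) = 0.07673
DIC = [CO2*]/α₀ = 5.991×10^-5 / 0.07673 = 0.7808 mmol/L
[CO3²⁻] = α₂·DIC; α₂ = 0.0008034, so [CO3²⁻] = 0.0008034 × 0.7808 = 0.000627 mmol/L = 0.627 μmol/L

[CO3²⁻] = 0.627 μmol/L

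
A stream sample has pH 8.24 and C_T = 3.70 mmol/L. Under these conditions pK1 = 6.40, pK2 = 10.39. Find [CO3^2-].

α₂ = 1 / (1 + [H⁺]/K2 + [H⁺]²/(K1K2)) = 1 / (1 + 10^+2.15 + 10^+0.31)
   = 1 / (1 + 141.25 + 2.0417) = 1/144.30 = 0.006930
[CO3²⁻] = α₂ × DIC = 0.006930 × 3.70 = 0.0256 mmol/L

[CO3²⁻] = 0.0256 mmol/L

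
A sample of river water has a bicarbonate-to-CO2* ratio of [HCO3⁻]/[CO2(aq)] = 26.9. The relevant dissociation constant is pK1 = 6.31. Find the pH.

pH = 7.74

From K1 = [H⁺][HCO3⁻]/[CO2(aq)]:  pH = pK1 + log₁₀([HCO3⁻]/[CO2(aq)])
log₁₀(26.9) = +1.430
pH = 6.31 + (+1.430) = 7.74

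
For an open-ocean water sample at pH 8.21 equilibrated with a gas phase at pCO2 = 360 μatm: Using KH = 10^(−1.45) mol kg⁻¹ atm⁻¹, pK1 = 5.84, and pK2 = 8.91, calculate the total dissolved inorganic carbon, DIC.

DIC = 3.60 mmol/kg

[CO2*] = KH · pCO2 = 10^(−1.45) × 360×10^-6 = 1.277×10^-5 mol/kg
α₀ = 1/(1 + K1/[H⁺] + K1K2/[H⁺]²) = 1/(1 + 10^+2.37 + 10^+1.67) = 0.003544
DIC = [CO2*]/α₀ = 1.277×10^-5 / 0.003544 = 3.60 mmol/kg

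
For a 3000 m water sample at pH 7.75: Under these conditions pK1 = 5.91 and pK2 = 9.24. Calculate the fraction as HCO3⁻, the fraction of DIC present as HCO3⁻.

α₁ = 0.955

α₁ = 1 / (1 + [H⁺]/K1 + K2/[H⁺]) = 1 / (1 + 10^-1.84 + 10^-1.49)
   = 1 / (1 + 0.014454 + 0.032359) = 1/1.0468 = 0.9553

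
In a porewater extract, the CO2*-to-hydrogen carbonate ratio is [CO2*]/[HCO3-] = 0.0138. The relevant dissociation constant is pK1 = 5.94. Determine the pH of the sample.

From K1 = [H⁺][HCO3-]/[CO2*]:  pH = pK1 − log₁₀([CO2*]/[HCO3-])
log₁₀(0.0138) = -1.860
pH = 5.94 − (-1.860) = 7.80

pH = 7.80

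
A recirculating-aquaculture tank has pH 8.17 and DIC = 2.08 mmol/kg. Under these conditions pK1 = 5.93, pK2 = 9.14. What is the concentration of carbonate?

α₂ = 1 / (1 + [H⁺]/K2 + [H⁺]²/(K1K2)) = 1 / (1 + 10^+0.97 + 10^-1.27)
   = 1 / (1 + 9.3325 + 0.053703) = 1/10.386 = 0.09628
[CO3²⁻] = α₂ × DIC = 0.09628 × 2.08 = 0.200 mmol/kg

[CO3²⁻] = 0.200 mmol/kg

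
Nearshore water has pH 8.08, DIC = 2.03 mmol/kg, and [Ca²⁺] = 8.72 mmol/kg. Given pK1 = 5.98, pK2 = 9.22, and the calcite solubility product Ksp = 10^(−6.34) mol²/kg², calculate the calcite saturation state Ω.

Ω = 2.60

α₂ = 1 / (1 + [H⁺]/K2 + [H⁺]²/(K1K2)) = 1 / (1 + 10^+1.14 + 10^-0.96)
   = 1 / (1 + 13.804 + 0.10965) = 1/14.913 = 0.06705
[CO3²⁻] = α₂ × DIC = 0.06705 × 2.03 = 0.1361 mmol/kg
Ksp = 10^(−6.34) = 4.571×10^-7
Ω = [Ca²⁺][CO3²⁻]/Ksp = (8.72×10^-3)(1.361×10^-4) / 4.571×10^-7 = 2.60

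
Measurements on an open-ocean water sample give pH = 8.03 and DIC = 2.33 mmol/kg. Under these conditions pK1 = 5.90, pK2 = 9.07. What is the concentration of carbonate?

[CO3²⁻] = 0.193 mmol/kg

α₂ = 1 / (1 + [H⁺]/K2 + [H⁺]²/(K1K2)) = 1 / (1 + 10^+1.04 + 10^-1.09)
   = 1 / (1 + 10.965 + 0.081283) = 1/12.046 = 0.08301
[CO3²⁻] = α₂ × DIC = 0.08301 × 2.33 = 0.193 mmol/kg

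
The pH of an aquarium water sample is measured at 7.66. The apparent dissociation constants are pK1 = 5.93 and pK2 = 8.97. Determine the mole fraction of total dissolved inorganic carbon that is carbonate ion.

α₂ = 1 / (1 + [H⁺]/K2 + [H⁺]²/(K1K2)) = 1 / (1 + 10^+1.31 + 10^-0.42)
   = 1 / (1 + 20.417 + 0.38019) = 1/21.798 = 0.04588

α₂ = 0.0459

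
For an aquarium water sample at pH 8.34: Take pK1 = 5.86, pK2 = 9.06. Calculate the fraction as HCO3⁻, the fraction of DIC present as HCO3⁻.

α₁ = 0.838

α₁ = 1 / (1 + [H⁺]/K1 + K2/[H⁺]) = 1 / (1 + 10^-2.48 + 10^-0.72)
   = 1 / (1 + 0.0033113 + 0.19055) = 1/1.1939 = 0.8376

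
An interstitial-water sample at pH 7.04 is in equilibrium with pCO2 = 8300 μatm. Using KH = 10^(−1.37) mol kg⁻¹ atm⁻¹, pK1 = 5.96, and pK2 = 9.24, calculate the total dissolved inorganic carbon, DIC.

[CO2*] = KH · pCO2 = 10^(−1.37) × 8300×10^-6 = 3.541×10^-4 mol/kg
α₀ = 1/(1 + K1/[H⁺] + K1K2/[H⁺]²) = 1/(1 + 10^+1.08 + 10^-1.12) = 0.07634
DIC = [CO2*]/α₀ = 3.541×10^-4 / 0.07634 = 4.64 mmol/kg

DIC = 4.64 mmol/kg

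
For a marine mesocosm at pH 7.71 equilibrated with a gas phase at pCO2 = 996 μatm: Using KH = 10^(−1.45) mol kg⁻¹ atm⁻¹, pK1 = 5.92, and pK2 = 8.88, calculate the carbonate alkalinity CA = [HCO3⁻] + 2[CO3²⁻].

CA = 2.47 mmol/kg

[CO2*] = KH · pCO2 = 10^(−1.45) × 996×10^-6 = 3.534×10^-5 mol/kg
α₀ = 1/(1 + K1/[H⁺] + K1K2/[H⁺]²) = 1/(1 + 10^+1.79 + 10^+0.62) = 0.01496
DIC = [CO2*]/α₀ = 3.534×10^-5 / 0.01496 = 2.362 mmol/kg
CA = (α₁ + 2α₂)·DIC = (0.9227 + 2×0.06238) × 2.362 = 2.47 mmol/kg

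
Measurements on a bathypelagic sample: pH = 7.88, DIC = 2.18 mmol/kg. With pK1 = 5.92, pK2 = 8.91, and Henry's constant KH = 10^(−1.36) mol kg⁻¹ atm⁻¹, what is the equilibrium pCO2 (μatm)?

pCO2 = 496 μatm

α₀ = 1 / (1 + K1/[H⁺] + K1K2/[H⁺]²) = 1 / (1 + 10^+1.96 + 10^+0.93)
   = 1 / (1 + 91.201 + 8.5114) = 1/100.71 = 0.009929
[CO2*] = α₀ × DIC = 0.009929 × 2.18 = 0.02165 mmol/kg
pCO2 = [CO2*]/KH = 2.165×10^-5 / 4.365×10^-2 = 496 μatm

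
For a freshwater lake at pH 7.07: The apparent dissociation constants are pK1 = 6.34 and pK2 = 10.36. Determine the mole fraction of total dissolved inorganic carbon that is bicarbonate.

α₁ = 1 / (1 + [H⁺]/K1 + K2/[H⁺]) = 1 / (1 + 10^-0.73 + 10^-3.29)
   = 1 / (1 + 0.18621 + 0.00051286) = 1/1.1867 = 0.8427

α₁ = 0.843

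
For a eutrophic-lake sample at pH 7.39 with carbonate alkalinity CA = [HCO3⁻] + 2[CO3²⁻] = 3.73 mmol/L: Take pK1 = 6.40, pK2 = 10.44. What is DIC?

DIC = 4.11 mmol/L

CA = [HCO3⁻] + 2[CO3²⁻] = (α₁ + 2α₂)·DIC
At pH 7.39: [H⁺]/K1 = 10^-0.99 = 0.10233, K2/[H⁺] = 10^-3.05 = 0.00089125
α₁ = 1/(1 + 0.10233 + 0.00089125) = 1/1.1032 = 0.9064; α₂ = α₁·K2/[H⁺] = 0.0008079
α₁ + 2α₂ = 0.9081
DIC = CA / (α₁ + 2α₂) = 3.73 / 0.9081 = 4.11 mmol/L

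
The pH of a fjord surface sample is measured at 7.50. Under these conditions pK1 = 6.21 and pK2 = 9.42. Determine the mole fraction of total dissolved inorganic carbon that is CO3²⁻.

α₂ = 1 / (1 + [H⁺]/K2 + [H⁺]²/(K1K2)) = 1 / (1 + 10^+1.92 + 10^+0.63)
   = 1 / (1 + 83.176 + 4.2658) = 1/88.442 = 0.01131

α₂ = 0.0113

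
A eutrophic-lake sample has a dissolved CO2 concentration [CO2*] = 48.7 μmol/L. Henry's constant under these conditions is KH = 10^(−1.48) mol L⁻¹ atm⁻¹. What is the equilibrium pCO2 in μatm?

KH = 10^(−1.48) = 3.311×10^-2 mol L⁻¹ atm⁻¹
pCO2 = [CO2*]/KH = 48.7×10^-6 / 3.311×10^-2 = 1.47×10^-3 atm = 1470 μatm

pCO2 = 1470 μatm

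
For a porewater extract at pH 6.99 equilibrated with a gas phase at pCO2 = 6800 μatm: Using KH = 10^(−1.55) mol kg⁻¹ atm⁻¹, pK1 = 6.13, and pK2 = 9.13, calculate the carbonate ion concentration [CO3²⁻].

[CO2*] = KH · pCO2 = 10^(−1.55) × 6800×10^-6 = 1.917×10^-4 mol/kg
α₀ = 1/(1 + K1/[H⁺] + K1K2/[H⁺]²) = 1/(1 + 10^+0.86 + 10^-1.28) = 0.1205
DIC = [CO2*]/α₀ = 1.917×10^-4 / 0.1205 = 1.590 mmol/kg
[CO3²⁻] = α₂·DIC; α₂ = 0.006325, so [CO3²⁻] = 0.006325 × 1.590 = 0.0101 mmol/kg = 10.1 μmol/kg

[CO3²⁻] = 10.1 μmol/kg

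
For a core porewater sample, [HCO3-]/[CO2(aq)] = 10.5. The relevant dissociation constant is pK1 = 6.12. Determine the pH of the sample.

pH = 7.14

From K1 = [H⁺][HCO3-]/[CO2(aq)]:  pH = pK1 + log₁₀([HCO3-]/[CO2(aq)])
log₁₀(10.5) = +1.021
pH = 6.12 + (+1.021) = 7.14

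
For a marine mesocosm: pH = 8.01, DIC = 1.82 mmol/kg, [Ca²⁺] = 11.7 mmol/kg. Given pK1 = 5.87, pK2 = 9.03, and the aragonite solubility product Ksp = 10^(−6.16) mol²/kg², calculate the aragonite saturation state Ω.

Ω = 2.67

α₂ = 1 / (1 + [H⁺]/K2 + [H⁺]²/(K1K2)) = 1 / (1 + 10^+1.02 + 10^-1.12)
   = 1 / (1 + 10.471 + 0.075858) = 1/11.547 = 0.08660
[CO3²⁻] = α₂ × DIC = 0.08660 × 1.82 = 0.1576 mmol/kg
Ksp = 10^(−6.16) = 6.918×10^-7
Ω = [Ca²⁺][CO3²⁻]/Ksp = (11.7×10^-3)(1.576×10^-4) / 6.918×10^-7 = 2.67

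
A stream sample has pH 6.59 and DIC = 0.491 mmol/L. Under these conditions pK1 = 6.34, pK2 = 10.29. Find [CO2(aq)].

[CO2*] = 0.177 mmol/L

α₀ = 1 / (1 + K1/[H⁺] + K1K2/[H⁺]²) = 1 / (1 + 10^+0.25 + 10^-3.45)
   = 1 / (1 + 1.7783 + 0.00035481) = 1/2.7786 = 0.3599
[CO2*] = α₀ × DIC = 0.3599 × 0.491 = 0.177 mmol/L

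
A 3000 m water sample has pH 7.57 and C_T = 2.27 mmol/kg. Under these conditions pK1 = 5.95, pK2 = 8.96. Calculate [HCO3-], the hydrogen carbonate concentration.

[HCO3⁻] = 2.13 mmol/kg

α₁ = 1 / (1 + [H⁺]/K1 + K2/[H⁺]) = 1 / (1 + 10^-1.62 + 10^-1.39)
   = 1 / (1 + 0.023988 + 0.040738) = 1/1.0647 = 0.9392
[HCO3⁻] = α₁ × DIC = 0.9392 × 2.27 = 2.13 mmol/kg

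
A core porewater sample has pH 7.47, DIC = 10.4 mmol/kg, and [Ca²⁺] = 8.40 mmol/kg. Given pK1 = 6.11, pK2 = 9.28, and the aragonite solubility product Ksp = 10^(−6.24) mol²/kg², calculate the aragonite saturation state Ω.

α₂ = 1 / (1 + [H⁺]/K2 + [H⁺]²/(K1K2)) = 1 / (1 + 10^+1.81 + 10^+0.45)
   = 1 / (1 + 64.565 + 2.8184) = 1/68.384 = 0.01462
[CO3²⁻] = α₂ × DIC = 0.01462 × 10.4 = 0.1521 mmol/kg
Ksp = 10^(−6.24) = 5.754×10^-7
Ω = [Ca²⁺][CO3²⁻]/Ksp = (8.40×10^-3)(1.521×10^-4) / 5.754×10^-7 = 2.22

Ω = 2.22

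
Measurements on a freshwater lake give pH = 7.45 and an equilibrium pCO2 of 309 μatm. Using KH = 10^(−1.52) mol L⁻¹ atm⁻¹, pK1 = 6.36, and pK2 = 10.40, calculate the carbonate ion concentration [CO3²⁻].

[CO3²⁻] = 0.129 μmol/L

[CO2*] = KH · pCO2 = 10^(−1.52) × 309×10^-6 = 9.332×10^-6 mol/L
α₀ = 1/(1 + K1/[H⁺] + K1K2/[H⁺]²) = 1/(1 + 10^+1.09 + 10^-1.86) = 0.07509
DIC = [CO2*]/α₀ = 9.332×10^-6 / 0.07509 = 0.1243 mmol/L
[CO3²⁻] = α₂·DIC; α₂ = 0.001037, so [CO3²⁻] = 0.001037 × 0.1243 = 0.000129 mmol/L = 0.129 μmol/L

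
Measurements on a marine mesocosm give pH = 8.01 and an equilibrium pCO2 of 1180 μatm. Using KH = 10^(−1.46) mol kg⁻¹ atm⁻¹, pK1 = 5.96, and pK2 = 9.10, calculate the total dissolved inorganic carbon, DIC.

DIC = 5.00 mmol/kg

[CO2*] = KH · pCO2 = 10^(−1.46) × 1180×10^-6 = 4.091×10^-5 mol/kg
α₀ = 1/(1 + K1/[H⁺] + K1K2/[H⁺]²) = 1/(1 + 10^+2.05 + 10^+0.96) = 0.008175
DIC = [CO2*]/α₀ = 4.091×10^-5 / 0.008175 = 5.00 mmol/kg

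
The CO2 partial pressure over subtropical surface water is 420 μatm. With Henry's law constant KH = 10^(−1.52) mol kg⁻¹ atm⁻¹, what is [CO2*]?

KH = 10^(−1.52) = 3.020×10^-2 mol kg⁻¹ atm⁻¹
[CO2*] = KH · pCO2 = 3.020×10^-2 × 420×10^-6 atm = 1.27×10^-5 mol/kg

[CO2*] = 12.7 μmol/kg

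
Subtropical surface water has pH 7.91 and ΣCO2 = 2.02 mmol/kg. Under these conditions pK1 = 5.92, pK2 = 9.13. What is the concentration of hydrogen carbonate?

α₁ = 1 / (1 + [H⁺]/K1 + K2/[H⁺]) = 1 / (1 + 10^-1.99 + 10^-1.22)
   = 1 / (1 + 0.010233 + 0.060256) = 1/1.0705 = 0.9342
[HCO3⁻] = α₁ × DIC = 0.9342 × 2.02 = 1.89 mmol/kg

[HCO3⁻] = 1.89 mmol/kg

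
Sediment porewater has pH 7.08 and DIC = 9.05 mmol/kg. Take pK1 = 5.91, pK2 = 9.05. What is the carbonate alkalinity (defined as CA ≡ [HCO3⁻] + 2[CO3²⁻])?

CA = 8.57 mmol/kg

CA = [HCO3⁻] + 2[CO3²⁻] = (α₁ + 2α₂)·DIC
At pH 7.08: [H⁺]/K1 = 10^-1.17 = 0.067608, K2/[H⁺] = 10^-1.97 = 0.010715
α₁ = 1/(1 + 0.067608 + 0.010715) = 1/1.0783 = 0.9274; α₂ = α₁·K2/[H⁺] = 0.009937
α₁ + 2α₂ = 0.9472
CA = 0.9472 × 9.05 = 8.57 mmol/kg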